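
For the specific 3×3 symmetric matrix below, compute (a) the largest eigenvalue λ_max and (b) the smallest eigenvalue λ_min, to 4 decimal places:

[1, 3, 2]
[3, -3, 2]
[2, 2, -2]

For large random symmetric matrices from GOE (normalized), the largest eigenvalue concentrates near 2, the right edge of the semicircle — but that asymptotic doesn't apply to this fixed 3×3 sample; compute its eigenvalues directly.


Since M is real symmetric, all three eigenvalues are real; they are the roots of det(λI − M) = λ³ − (tr M) λ² + s λ − det M, where s is the sum of the principal 2×2 minors.
tr M = 1 + (-3) + (-2) = -4.
s = (1·(-3) − 3²) + (1·(-2) − 2²) + ((-3)·(-2) − 2²) = -12 + (-6) + 2 = -16.
det M (expand along row 1) = 1·2 − 3·(-10) + 2·12 = 56.
Characteristic polynomial: λ³ + 4λ² − 16λ − 56 = 0.
Substitute λ = y + (tr M)/3 = y − 1.333333 to remove the quadratic term: y³ + p·y + q = 0 with p = s − (tr M)²/3 = -21.333333 and q = −2(tr M)³/27 + (tr M)·s/3 − det M = -29.925926.
Three real roots ⇒ use the trigonometric (Viète) form: r = 2√(−p/3) = 5.333333, φ = arccos(3q/(p·r)) = arccos(0.789063) = 0.661515 rad.
y_k = r·cos(φ/3 − 2πk/3) for k = 0, 1, 2 gives y = 5.204198, -1.591864, -3.612334.
λ_k = y_k − 1.333333 gives λ = 3.8709, -2.9252, -4.9457 (check: the sum is -4.0000 = tr M).

Hence λ_max = 3.8709 and λ_min = -4.9457.


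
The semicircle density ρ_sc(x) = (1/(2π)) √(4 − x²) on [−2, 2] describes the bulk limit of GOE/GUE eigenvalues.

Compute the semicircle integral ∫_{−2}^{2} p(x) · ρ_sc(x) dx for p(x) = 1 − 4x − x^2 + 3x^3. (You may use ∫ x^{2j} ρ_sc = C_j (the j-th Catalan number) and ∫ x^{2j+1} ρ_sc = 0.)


Write p(x) = Σ a_i x^i, split into monomials and integrate each against ρ_sc separately.
Using ∫ x^{2j} ρ_sc = C_j = (1/(j+1)) C(2j, j) (Catalan numbers) and ∫ x^{2j+1} ρ_sc = 0 (odd monomials vanish by symmetry):
  i = 0 (even): a_0 · C_{0} = 1 · 1 = 1
  i = 1 (odd): ∫ x^1 ρ_sc = 0 (vanishes)
  i = 2 (even): a_2 · C_{1} = -1 · 1 = -1
  i = 3 (odd): ∫ x^3 ρ_sc = 0 (vanishes)

Summing the contributions: ∫_{−2}^{2} p(x) ρ_sc(x) dx = 1 + (-1) = 0.


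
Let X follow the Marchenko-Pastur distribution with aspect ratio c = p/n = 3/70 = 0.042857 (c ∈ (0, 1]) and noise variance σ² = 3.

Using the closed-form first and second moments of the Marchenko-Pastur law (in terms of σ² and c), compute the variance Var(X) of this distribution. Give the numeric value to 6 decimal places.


Recall the MP moments m_1 = E[X] = σ² and m_2 = E[X²] = σ⁴ (1 + c).
m_1 = E[X] = σ² = 3, so m_1² = 9.
m_2 = E[X²] = σ⁴ (1 + c) = 9 · (1 + 0.042857) = 9 · 1.042857 = 9.385714.
(Note m_2 − m_1² simplifies to c · σ⁴ = 0.042857 · 9.)

Var(X) = m_2 − m_1² = 9.385714 − 9 = 0.385714.


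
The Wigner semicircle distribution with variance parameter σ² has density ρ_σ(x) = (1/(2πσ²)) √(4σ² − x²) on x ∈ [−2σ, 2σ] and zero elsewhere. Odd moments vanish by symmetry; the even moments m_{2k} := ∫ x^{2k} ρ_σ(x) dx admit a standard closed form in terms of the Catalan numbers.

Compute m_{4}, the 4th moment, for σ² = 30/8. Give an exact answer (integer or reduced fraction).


By the scaled semicircle moment identity, m_{2k} = σ^{2k} · C_k with k = 2.
C_2 = (1/(k+1)) · C(2k, k) = (1/3) · C(4, 2) = (1/3) · 6 = 2.
σ^{2k} = (σ²)^k = (30/8)^2 = 225/16.

Therefore m_{4} = σ^{4} · C_2 = (225/16) · 2 = 225/8.


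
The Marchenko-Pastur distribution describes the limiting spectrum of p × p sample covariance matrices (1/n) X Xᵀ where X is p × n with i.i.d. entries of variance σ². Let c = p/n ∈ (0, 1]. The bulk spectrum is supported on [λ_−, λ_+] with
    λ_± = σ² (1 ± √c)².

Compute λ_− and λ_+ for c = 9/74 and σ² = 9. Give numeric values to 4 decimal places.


c = 9/74 = 0.121622; √c = 0.348743.
λ_− = σ² (1 − √c)² = 9 · (1 − 0.348743)² = 9 · (0.651257)² = 3.817222.
λ_+ = σ² (1 + √c)² = 9 · (1 + 0.348743)² = 9 · (1.348743)² = 16.371967.

Rounded to 4 decimal places: λ_− ≈ 3.8172, λ_+ ≈ 16.3720.


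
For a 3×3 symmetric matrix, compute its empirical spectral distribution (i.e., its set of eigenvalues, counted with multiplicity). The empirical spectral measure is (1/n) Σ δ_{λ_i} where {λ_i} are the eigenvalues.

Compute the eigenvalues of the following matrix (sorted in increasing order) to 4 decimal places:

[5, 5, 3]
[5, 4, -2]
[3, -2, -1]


Since M is real symmetric, all three eigenvalues are real; they are the roots of det(λI − M) = λ³ − (tr M) λ² + s λ − det M, where s is the sum of the principal 2×2 minors.
tr M = 5 + 4 + (-1) = 8.
s = (5·4 − 5²) + (5·(-1) − 3²) + (4·(-1) − (-2)²) = -5 + (-14) + (-8) = -27.
det M (expand along row 1) = 5·(-8) − 5·1 + 3·(-22) = -111.
Characteristic polynomial: λ³ − 8λ² − 27λ + 111 = 0.
Substitute λ = y + (tr M)/3 = y + 2.666667 to remove the quadratic term: y³ + p·y + q = 0 with p = s − (tr M)²/3 = -48.333333 and q = −2(tr M)³/27 + (tr M)·s/3 − det M = 1.074074.
Three real roots ⇒ use the trigonometric (Viète) form: r = 2√(−p/3) = 8.027730, φ = arccos(3q/(p·r)) = arccos(-0.008305) = 1.579101 rad.
y_k = r·cos(φ/3 − 2πk/3) for k = 0, 1, 2 gives y = 6.941080, 0.022222, -6.963302.
λ_k = y_k + 2.666667 gives λ = 9.6077, 2.6889, -4.2966 (check: the sum is 8.0000 = tr M).

Eigenvalues sorted in increasing order: [-4.2966, 2.6889, 9.6077].


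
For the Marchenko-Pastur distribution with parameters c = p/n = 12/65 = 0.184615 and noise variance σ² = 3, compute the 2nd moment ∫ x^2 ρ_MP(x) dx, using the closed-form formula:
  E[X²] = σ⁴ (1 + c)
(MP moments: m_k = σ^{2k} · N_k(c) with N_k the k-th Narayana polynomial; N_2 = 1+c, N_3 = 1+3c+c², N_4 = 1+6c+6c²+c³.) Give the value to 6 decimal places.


E[X²] = σ⁴ (1 + c) (second MP moment). With σ² = 3 (so σ⁴ = 9) and c = 12/65 = 0.184615: E[X²] = 9 · (1 + 0.184615) = 9 · 1.184615.

So E[X^2] = 10.661538.


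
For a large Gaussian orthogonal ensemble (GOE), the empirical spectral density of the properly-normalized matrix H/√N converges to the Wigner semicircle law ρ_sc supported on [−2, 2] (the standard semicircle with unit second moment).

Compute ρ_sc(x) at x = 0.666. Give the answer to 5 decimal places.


ρ_sc(x) = (1/(2π)) √(4 − x²). With x = 0.666:
  4 − x² = 4 − (0.666)² = 4 − 0.443556 = 3.556444.
  √(4 − x²) = 1.885854.
  1/(2π) = 0.159155.
  ρ_sc(0.666) = 0.159155 · 1.885854 = 0.300143.

Rounded to 5 decimal places: ρ_sc(0.666) ≈ 0.30014.


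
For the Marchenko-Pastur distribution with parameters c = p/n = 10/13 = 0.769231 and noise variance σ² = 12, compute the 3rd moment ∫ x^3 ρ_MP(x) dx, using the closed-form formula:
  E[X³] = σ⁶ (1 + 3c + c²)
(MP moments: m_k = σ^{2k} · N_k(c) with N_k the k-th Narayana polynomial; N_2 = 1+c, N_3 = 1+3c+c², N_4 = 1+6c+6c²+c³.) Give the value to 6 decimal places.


E[X³] = σ⁶ (1 + 3c + c²) (third MP moment). With σ² = 12 (so σ⁶ = 1728) and c = 10/13 = 0.769231: E[X³] = 1728 · (1 + 3·0.769231 + (0.769231)²) = 1728 · 3.899408.

So E[X^3] = 6738.177515.


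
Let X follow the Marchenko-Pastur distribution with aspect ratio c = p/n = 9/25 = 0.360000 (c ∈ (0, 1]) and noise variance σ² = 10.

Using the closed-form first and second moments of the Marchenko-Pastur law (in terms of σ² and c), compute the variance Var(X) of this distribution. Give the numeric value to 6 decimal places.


Recall the MP moments m_1 = E[X] = σ² and m_2 = E[X²] = σ⁴ (1 + c).
m_1 = E[X] = σ² = 10, so m_1² = 100.
m_2 = E[X²] = σ⁴ (1 + c) = 100 · (1 + 0.360000) = 100 · 1.360000 = 136.000000.
(Note m_2 − m_1² simplifies to c · σ⁴ = 0.360000 · 100.)

Var(X) = m_2 − m_1² = 136.000000 − 100 = 36.000000.


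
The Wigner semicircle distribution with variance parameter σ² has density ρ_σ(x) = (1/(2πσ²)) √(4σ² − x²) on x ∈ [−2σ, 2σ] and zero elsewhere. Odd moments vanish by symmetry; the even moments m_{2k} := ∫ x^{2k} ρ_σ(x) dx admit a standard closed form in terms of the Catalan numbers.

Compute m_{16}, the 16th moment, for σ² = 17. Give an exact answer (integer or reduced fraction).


By the scaled semicircle moment identity, m_{2k} = σ^{2k} · C_k with k = 8.
C_8 = (1/(k+1)) · C(2k, k) = (1/9) · C(16, 8) = (1/9) · 12870 = 1430.
σ^{2k} = (σ²)^k = (17)^8 = 6975757441.

Therefore m_{16} = σ^{16} · C_8 = 6975757441 · 1430 = 9975333140630.


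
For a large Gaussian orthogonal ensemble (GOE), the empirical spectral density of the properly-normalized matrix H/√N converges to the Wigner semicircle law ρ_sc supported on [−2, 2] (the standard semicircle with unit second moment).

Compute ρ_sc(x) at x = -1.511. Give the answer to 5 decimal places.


ρ_sc(x) = (1/(2π)) √(4 − x²). With x = -1.511:
  4 − x² = 4 − (-1.511)² = 4 − 2.283121 = 1.716879.
  √(4 − x²) = 1.310297.
  1/(2π) = 0.159155.
  ρ_sc(-1.511) = 0.159155 · 1.310297 = 0.208540.

Rounded to 5 decimal places: ρ_sc(-1.511) ≈ 0.20854.


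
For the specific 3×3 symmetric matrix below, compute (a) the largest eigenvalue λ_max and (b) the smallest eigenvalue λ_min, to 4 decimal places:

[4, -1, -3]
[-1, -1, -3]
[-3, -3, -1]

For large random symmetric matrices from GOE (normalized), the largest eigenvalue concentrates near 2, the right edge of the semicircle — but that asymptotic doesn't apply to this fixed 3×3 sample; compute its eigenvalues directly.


Since M is real symmetric, all three eigenvalues are real; they are the roots of det(λI − M) = λ³ − (tr M) λ² + s λ − det M, where s is the sum of the principal 2×2 minors.
tr M = 4 + (-1) + (-1) = 2.
s = (4·(-1) − (-1)²) + (4·(-1) − (-3)²) + ((-1)·(-1) − (-3)²) = -5 + (-13) + (-8) = -26.
det M (expand along row 1) = 4·(-8) − (-1)·(-8) + (-3)·0 = -40.
Characteristic polynomial: λ³ − 2λ² − 26λ + 40 = 0.
Substitute λ = y + (tr M)/3 = y + 0.666667 to remove the quadratic term: y³ + p·y + q = 0 with p = s − (tr M)²/3 = -27.333333 and q = −2(tr M)³/27 + (tr M)·s/3 − det M = 22.074074.
Three real roots ⇒ use the trigonometric (Viète) form: r = 2√(−p/3) = 6.036923, φ = arccos(3q/(p·r)) = arccos(-0.401324) = 1.983759 rad.
y_k = r·cos(φ/3 − 2πk/3) for k = 0, 1, 2 gives y = 4.764482, 0.828385, -5.592867.
λ_k = y_k + 0.666667 gives λ = 5.4311, 1.4951, -4.9262 (check: the sum is 2.0000 = tr M).

Hence λ_max = 5.4311 and λ_min = -4.9262.


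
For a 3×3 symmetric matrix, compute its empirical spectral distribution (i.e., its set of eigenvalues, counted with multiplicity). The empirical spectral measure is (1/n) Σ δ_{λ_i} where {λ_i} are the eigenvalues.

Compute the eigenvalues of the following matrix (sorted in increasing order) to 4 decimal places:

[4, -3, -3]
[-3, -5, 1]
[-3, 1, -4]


Since M is real symmetric, all three eigenvalues are real; they are the roots of det(λI − M) = λ³ − (tr M) λ² + s λ − det M, where s is the sum of the principal 2×2 minors.
tr M = 4 + (-5) + (-4) = -5.
s = (4·(-5) − (-3)²) + (4·(-4) − (-3)²) + ((-5)·(-4) − 1²) = -29 + (-25) + 19 = -35.
det M (expand along row 1) = 4·19 − (-3)·15 + (-3)·(-18) = 175.
Characteristic polynomial: λ³ + 5λ² − 35λ − 175 = 0.
Substitute λ = y + (tr M)/3 = y − 1.666667 to remove the quadratic term: y³ + p·y + q = 0 with p = s − (tr M)²/3 = -43.333333 and q = −2(tr M)³/27 + (tr M)·s/3 − det M = -107.407407.
Three real roots ⇒ use the trigonometric (Viète) form: r = 2√(−p/3) = 7.601170, φ = arccos(3q/(p·r)) = arccos(0.978257) = 0.208913 rad.
y_k = r·cos(φ/3 − 2πk/3) for k = 0, 1, 2 gives y = 7.582746, -3.333333, -4.249413.
λ_k = y_k − 1.666667 gives λ = 5.9161, -5.0000, -5.9161 (check: the sum is -5.0000 = tr M).

Eigenvalues sorted in increasing order: [-5.9161, -5.0000, 5.9161].


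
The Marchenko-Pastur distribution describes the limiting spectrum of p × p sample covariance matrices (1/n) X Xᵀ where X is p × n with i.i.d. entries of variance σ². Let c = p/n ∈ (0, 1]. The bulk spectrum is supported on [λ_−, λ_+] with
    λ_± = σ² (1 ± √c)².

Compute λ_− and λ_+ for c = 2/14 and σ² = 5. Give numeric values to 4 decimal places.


c = 2/14 = 0.142857; √c = 0.377964.
λ_− = σ² (1 − √c)² = 5 · (1 − 0.377964)² = 5 · (0.622036)² = 1.934641.
λ_+ = σ² (1 + √c)² = 5 · (1 + 0.377964)² = 5 · (1.377964)² = 9.493930.

Rounded to 4 decimal places: λ_− ≈ 1.9346, λ_+ ≈ 9.4939.


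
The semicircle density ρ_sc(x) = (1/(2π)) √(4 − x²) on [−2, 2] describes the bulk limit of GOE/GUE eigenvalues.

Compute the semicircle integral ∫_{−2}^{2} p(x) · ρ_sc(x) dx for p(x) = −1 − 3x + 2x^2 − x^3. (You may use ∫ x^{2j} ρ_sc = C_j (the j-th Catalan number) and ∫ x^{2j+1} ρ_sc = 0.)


Write p(x) = Σ a_i x^i, split into monomials and integrate each against ρ_sc separately.
Using ∫ x^{2j} ρ_sc = C_j = (1/(j+1)) C(2j, j) (Catalan numbers) and ∫ x^{2j+1} ρ_sc = 0 (odd monomials vanish by symmetry):
  i = 0 (even): a_0 · C_{0} = -1 · 1 = -1
  i = 1 (odd): ∫ x^1 ρ_sc = 0 (vanishes)
  i = 2 (even): a_2 · C_{1} = 2 · 1 = 2
  i = 3 (odd): ∫ x^3 ρ_sc = 0 (vanishes)

Summing the contributions: ∫_{−2}^{2} p(x) ρ_sc(x) dx = (-1) + 2 = 1.


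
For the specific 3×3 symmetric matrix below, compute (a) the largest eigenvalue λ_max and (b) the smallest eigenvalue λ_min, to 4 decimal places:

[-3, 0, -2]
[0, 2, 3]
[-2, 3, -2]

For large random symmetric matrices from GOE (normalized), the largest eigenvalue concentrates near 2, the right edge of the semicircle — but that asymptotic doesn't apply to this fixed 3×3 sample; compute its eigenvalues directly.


Since M is real symmetric, all three eigenvalues are real; they are the roots of det(λI − M) = λ³ − (tr M) λ² + s λ − det M, where s is the sum of the principal 2×2 minors.
tr M = -3 + 2 + (-2) = -3.
s = ((-3)·2 − 0²) + ((-3)·(-2) − (-2)²) + (2·(-2) − 3²) = -6 + 2 + (-13) = -17.
det M (expand along row 1) = (-3)·(-13) − 0·6 + (-2)·4 = 31.
Characteristic polynomial: λ³ + 3λ² − 17λ − 31 = 0.
Substitute λ = y + (tr M)/3 = y − 1.000000 to remove the quadratic term: y³ + p·y + q = 0 with p = s − (tr M)²/3 = -20.000000 and q = −2(tr M)³/27 + (tr M)·s/3 − det M = -12.000000.
Three real roots ⇒ use the trigonometric (Viète) form: r = 2√(−p/3) = 5.163978, φ = arccos(3q/(p·r)) = arccos(0.348569) = 1.214753 rad.
y_k = r·cos(φ/3 − 2πk/3) for k = 0, 1, 2 gives y = 4.746392, -0.611429, -4.134963.
λ_k = y_k − 1.000000 gives λ = 3.7464, -1.6114, -5.1350 (check: the sum is -3.0000 = tr M).

Hence λ_max = 3.7464 and λ_min = -5.1350.


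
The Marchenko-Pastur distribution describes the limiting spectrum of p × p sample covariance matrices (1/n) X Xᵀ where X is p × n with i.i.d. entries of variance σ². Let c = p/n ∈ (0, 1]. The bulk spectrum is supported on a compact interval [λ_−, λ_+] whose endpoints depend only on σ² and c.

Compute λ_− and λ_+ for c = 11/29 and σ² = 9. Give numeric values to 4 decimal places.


c = 11/29 = 0.379310; √c = 0.615882.
λ_− = σ² (1 − √c)² = 9 · (1 − 0.615882)² = 9 · (0.384118)² = 1.327921.
λ_+ = σ² (1 + √c)² = 9 · (1 + 0.615882)² = 9 · (1.615882)² = 23.499665.

Rounded to 4 decimal places: λ_− ≈ 1.3279, λ_+ ≈ 23.4997.


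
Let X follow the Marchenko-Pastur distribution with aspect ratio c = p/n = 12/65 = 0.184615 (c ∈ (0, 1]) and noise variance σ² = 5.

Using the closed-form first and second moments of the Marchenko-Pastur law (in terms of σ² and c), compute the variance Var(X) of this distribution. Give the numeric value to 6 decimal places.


Recall the MP moments m_1 = E[X] = σ² and m_2 = E[X²] = σ⁴ (1 + c).
m_1 = E[X] = σ² = 5, so m_1² = 25.
m_2 = E[X²] = σ⁴ (1 + c) = 25 · (1 + 0.184615) = 25 · 1.184615 = 29.615385.
(Note m_2 − m_1² simplifies to c · σ⁴ = 0.184615 · 25.)

Var(X) = m_2 − m_1² = 29.615385 − 25 = 4.615385.


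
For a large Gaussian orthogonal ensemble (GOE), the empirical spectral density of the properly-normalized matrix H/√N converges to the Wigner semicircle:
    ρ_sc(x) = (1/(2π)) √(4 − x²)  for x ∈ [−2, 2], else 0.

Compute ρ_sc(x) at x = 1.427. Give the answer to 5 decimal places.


ρ_sc(x) = (1/(2π)) √(4 − x²). With x = 1.427:
  4 − x² = 4 − (1.427)² = 4 − 2.036329 = 1.963671.
  √(4 − x²) = 1.401310.
  1/(2π) = 0.159155.
  ρ_sc(1.427) = 0.159155 · 1.401310 = 0.223025.

Rounded to 5 decimal places: ρ_sc(1.427) ≈ 0.22303.


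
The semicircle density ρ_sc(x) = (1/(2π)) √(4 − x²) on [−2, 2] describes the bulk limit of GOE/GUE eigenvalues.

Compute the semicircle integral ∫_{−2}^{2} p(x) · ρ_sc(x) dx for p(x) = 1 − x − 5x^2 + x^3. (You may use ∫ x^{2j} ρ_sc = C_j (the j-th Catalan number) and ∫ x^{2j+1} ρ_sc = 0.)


Write p(x) = Σ a_i x^i, split into monomials and integrate each against ρ_sc separately.
Using ∫ x^{2j} ρ_sc = C_j = (1/(j+1)) C(2j, j) (Catalan numbers) and ∫ x^{2j+1} ρ_sc = 0 (odd monomials vanish by symmetry):
  i = 0 (even): a_0 · C_{0} = 1 · 1 = 1
  i = 1 (odd): ∫ x^1 ρ_sc = 0 (vanishes)
  i = 2 (even): a_2 · C_{1} = -5 · 1 = -5
  i = 3 (odd): ∫ x^3 ρ_sc = 0 (vanishes)

Summing the contributions: ∫_{−2}^{2} p(x) ρ_sc(x) dx = 1 + (-5) = -4.


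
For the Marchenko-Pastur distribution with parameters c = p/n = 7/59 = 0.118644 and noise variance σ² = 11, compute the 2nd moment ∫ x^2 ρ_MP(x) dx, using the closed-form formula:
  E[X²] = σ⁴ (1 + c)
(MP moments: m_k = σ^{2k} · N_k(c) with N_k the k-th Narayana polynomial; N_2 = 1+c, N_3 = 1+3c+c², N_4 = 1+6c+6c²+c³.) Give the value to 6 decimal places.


E[X²] = σ⁴ (1 + c) (second MP moment). With σ² = 11 (so σ⁴ = 121) and c = 7/59 = 0.118644: E[X²] = 121 · (1 + 0.118644) = 121 · 1.118644.

So E[X^2] = 135.355932.


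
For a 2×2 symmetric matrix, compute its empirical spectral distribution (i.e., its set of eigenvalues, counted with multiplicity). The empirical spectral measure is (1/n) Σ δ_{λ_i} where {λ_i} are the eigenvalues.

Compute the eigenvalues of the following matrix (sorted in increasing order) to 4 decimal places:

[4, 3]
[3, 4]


Since M is real symmetric, both eigenvalues are real; they are the roots of det(λI − M) = λ² − (tr M) λ + det M.
tr M = 4 + 4 = 8.
det M = 4·4 − 3² = 16 − 9 = 7.
Characteristic polynomial: λ² − 8λ + 7 = 0.
Discriminant Δ = (tr M)² − 4·det M = 64 − 28 = 36; √Δ = 6.000000.
λ = (tr M ± √Δ)/2 = (8 ± 6.000000)/2, giving (tr M − √Δ)/2 = 1.0000 and (tr M + √Δ)/2 = 7.0000.

Eigenvalues sorted in increasing order: [1.0000, 7.0000].


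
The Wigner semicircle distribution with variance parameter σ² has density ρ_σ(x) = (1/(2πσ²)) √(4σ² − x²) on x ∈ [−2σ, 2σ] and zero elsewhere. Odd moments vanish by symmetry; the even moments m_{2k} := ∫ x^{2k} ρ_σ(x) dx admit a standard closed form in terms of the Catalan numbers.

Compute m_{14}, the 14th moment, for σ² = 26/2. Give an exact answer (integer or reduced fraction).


By the scaled semicircle moment identity, m_{2k} = σ^{2k} · C_k with k = 7.
C_7 = (1/(k+1)) · C(2k, k) = (1/8) · C(14, 7) = (1/8) · 3432 = 429.
σ^{2k} = (σ²)^k = (26/2)^7 = 62748517.

Therefore m_{14} = σ^{14} · C_7 = 62748517 · 429 = 26919113793.


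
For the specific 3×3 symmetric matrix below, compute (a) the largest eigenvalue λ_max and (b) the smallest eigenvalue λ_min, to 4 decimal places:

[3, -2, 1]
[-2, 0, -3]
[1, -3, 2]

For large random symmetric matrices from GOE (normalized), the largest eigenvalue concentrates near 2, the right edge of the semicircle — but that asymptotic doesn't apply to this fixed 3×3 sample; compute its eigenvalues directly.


Since M is real symmetric, all three eigenvalues are real; they are the roots of det(λI − M) = λ³ − (tr M) λ² + s λ − det M, where s is the sum of the principal 2×2 minors.
tr M = 3 + 0 + 2 = 5.
s = (3·0 − (-2)²) + (3·2 − 1²) + (0·2 − (-3)²) = -4 + 5 + (-9) = -8.
det M (expand along row 1) = 3·(-9) − (-2)·(-1) + 1·6 = -23.
Characteristic polynomial: λ³ − 5λ² − 8λ + 23 = 0.
Substitute λ = y + (tr M)/3 = y + 1.666667 to remove the quadratic term: y³ + p·y + q = 0 with p = s − (tr M)²/3 = -16.333333 and q = −2(tr M)³/27 + (tr M)·s/3 − det M = 0.407407.
Three real roots ⇒ use the trigonometric (Viète) form: r = 2√(−p/3) = 4.666667, φ = arccos(3q/(p·r)) = arccos(-0.016035) = 1.586832 rad.
y_k = r·cos(φ/3 − 2πk/3) for k = 0, 1, 2 gives y = 4.028922, 0.024944, -4.053866.
λ_k = y_k + 1.666667 gives λ = 5.6956, 1.6916, -2.3872 (check: the sum is 5.0000 = tr M).

Hence λ_max = 5.6956 and λ_min = -2.3872.


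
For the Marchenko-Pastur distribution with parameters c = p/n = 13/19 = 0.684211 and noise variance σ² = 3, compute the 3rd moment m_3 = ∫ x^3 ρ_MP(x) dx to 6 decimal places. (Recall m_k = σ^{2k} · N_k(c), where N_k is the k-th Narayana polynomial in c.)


E[X³] = σ⁶ (1 + 3c + c²) (third MP moment). With σ² = 3 (so σ⁶ = 27) and c = 13/19 = 0.684211: E[X³] = 27 · (1 + 3·0.684211 + (0.684211)²) = 27 · 3.520776.

So E[X^3] = 95.060942.


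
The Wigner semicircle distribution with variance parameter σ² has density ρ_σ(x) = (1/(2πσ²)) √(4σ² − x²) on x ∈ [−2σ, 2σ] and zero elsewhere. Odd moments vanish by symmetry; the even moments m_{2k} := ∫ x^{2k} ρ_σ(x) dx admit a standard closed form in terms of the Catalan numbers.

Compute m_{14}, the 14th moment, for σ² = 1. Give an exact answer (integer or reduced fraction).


By the scaled semicircle moment identity, m_{2k} = σ^{2k} · C_k with k = 7.
C_7 = (1/(k+1)) · C(2k, k) = (1/8) · C(14, 7) = (1/8) · 3432 = 429.
σ^{2k} = (σ²)^k = (1)^7 = 1.

Therefore m_{14} = σ^{14} · C_7 = 1 · 429 = 429.


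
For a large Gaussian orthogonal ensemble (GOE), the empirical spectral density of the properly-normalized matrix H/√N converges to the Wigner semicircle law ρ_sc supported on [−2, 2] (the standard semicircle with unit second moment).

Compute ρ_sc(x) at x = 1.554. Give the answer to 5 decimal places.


ρ_sc(x) = (1/(2π)) √(4 − x²). With x = 1.554:
  4 − x² = 4 − (1.554)² = 4 − 2.414916 = 1.585084.
  √(4 − x²) = 1.259001.
  1/(2π) = 0.159155.
  ρ_sc(1.554) = 0.159155 · 1.259001 = 0.200376.

Rounded to 5 decimal places: ρ_sc(1.554) ≈ 0.20038.


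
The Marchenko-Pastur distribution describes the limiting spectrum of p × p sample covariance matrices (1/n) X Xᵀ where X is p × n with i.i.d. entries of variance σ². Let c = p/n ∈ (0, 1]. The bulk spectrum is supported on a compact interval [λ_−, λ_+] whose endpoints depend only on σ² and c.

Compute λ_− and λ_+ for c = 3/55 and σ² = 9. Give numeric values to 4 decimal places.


c = 3/55 = 0.054545; √c = 0.233550.
λ_− = σ² (1 − √c)² = 9 · (1 − 0.233550)² = 9 · (0.766450)² = 5.287015.
λ_+ = σ² (1 + √c)² = 9 · (1 + 0.233550)² = 9 · (1.233550)² = 13.694803.

Rounded to 4 decimal places: λ_− ≈ 5.2870, λ_+ ≈ 13.6948.


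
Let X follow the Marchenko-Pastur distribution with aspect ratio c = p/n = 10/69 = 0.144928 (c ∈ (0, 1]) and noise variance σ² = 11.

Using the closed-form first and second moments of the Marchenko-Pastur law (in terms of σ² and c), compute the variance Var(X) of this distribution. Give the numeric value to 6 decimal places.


Recall the MP moments m_1 = E[X] = σ² and m_2 = E[X²] = σ⁴ (1 + c).
m_1 = E[X] = σ² = 11, so m_1² = 121.
m_2 = E[X²] = σ⁴ (1 + c) = 121 · (1 + 0.144928) = 121 · 1.144928 = 138.536232.
(Note m_2 − m_1² simplifies to c · σ⁴ = 0.144928 · 121.)

Var(X) = m_2 − m_1² = 138.536232 − 121 = 17.536232.


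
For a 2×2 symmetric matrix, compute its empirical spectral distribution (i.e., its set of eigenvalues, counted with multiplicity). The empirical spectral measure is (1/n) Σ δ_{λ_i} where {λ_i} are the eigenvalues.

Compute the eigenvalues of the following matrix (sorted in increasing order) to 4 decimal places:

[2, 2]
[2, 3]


Since M is real symmetric, both eigenvalues are real; they are the roots of det(λI − M) = λ² − (tr M) λ + det M.
tr M = 2 + 3 = 5.
det M = 2·3 − 2² = 6 − 4 = 2.
Characteristic polynomial: λ² − 5λ + 2 = 0.
Discriminant Δ = (tr M)² − 4·det M = 25 − 8 = 17; √Δ = 4.123106.
λ = (tr M ± √Δ)/2 = (5 ± 4.123106)/2, giving (tr M − √Δ)/2 = 0.4384 and (tr M + √Δ)/2 = 4.5616.

Eigenvalues sorted in increasing order: [0.4384, 4.5616].


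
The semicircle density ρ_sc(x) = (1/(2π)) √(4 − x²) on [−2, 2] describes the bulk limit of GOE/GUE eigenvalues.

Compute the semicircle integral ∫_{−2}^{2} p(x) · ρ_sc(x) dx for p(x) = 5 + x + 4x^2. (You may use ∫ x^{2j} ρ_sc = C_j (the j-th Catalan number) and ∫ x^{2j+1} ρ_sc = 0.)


Write p(x) = Σ a_i x^i, split into monomials and integrate each against ρ_sc separately.
Using ∫ x^{2j} ρ_sc = C_j = (1/(j+1)) C(2j, j) (Catalan numbers) and ∫ x^{2j+1} ρ_sc = 0 (odd monomials vanish by symmetry):
  i = 0 (even): a_0 · C_{0} = 5 · 1 = 5
  i = 1 (odd): ∫ x^1 ρ_sc = 0 (vanishes)
  i = 2 (even): a_2 · C_{1} = 4 · 1 = 4

Summing the contributions: ∫_{−2}^{2} p(x) ρ_sc(x) dx = 5 + 4 = 9.


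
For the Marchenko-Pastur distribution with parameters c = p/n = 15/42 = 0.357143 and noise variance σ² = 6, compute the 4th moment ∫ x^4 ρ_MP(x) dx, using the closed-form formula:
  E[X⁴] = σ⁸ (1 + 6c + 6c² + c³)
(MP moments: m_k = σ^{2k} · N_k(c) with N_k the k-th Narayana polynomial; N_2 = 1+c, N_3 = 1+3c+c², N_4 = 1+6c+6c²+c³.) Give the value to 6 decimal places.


E[X⁴] = σ⁸ (1 + 6c + 6c² + c³) (fourth MP moment). With σ² = 6 (so σ⁸ = 1296) and c = 15/42 = 0.357143: E[X⁴] = 1296 · (1 + 6·0.357143 + 6·(0.357143)² + (0.357143)³) = 1296 · 3.953717.

So E[X^4] = 5124.017493.


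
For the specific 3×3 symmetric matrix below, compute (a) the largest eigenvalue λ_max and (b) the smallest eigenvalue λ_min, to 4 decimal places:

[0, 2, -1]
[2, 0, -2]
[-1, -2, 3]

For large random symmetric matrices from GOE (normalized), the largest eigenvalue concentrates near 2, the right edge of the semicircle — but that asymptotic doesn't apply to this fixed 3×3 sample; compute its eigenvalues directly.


Since M is real symmetric, all three eigenvalues are real; they are the roots of det(λI − M) = λ³ − (tr M) λ² + s λ − det M, where s is the sum of the principal 2×2 minors.
tr M = 0 + 0 + 3 = 3.
s = (0·0 − 2²) + (0·3 − (-1)²) + (0·3 − (-2)²) = -4 + (-1) + (-4) = -9.
det M (expand along row 1) = 0·(-4) − 2·4 + (-1)·(-4) = -4.
Characteristic polynomial: λ³ − 3λ² − 9λ + 4 = 0.
Substitute λ = y + (tr M)/3 = y + 1.000000 to remove the quadratic term: y³ + p·y + q = 0 with p = s − (tr M)²/3 = -12.000000 and q = −2(tr M)³/27 + (tr M)·s/3 − det M = -7.000000.
Three real roots ⇒ use the trigonometric (Viète) form: r = 2√(−p/3) = 4.000000, φ = arccos(3q/(p·r)) = arccos(0.437500) = 1.117980 rad.
y_k = r·cos(φ/3 − 2πk/3) for k = 0, 1, 2 gives y = 3.725449, -0.601466, -3.123983.
λ_k = y_k + 1.000000 gives λ = 4.7254, 0.3985, -2.1240 (check: the sum is 3.0000 = tr M).

Hence λ_max = 4.7254 and λ_min = -2.1240.


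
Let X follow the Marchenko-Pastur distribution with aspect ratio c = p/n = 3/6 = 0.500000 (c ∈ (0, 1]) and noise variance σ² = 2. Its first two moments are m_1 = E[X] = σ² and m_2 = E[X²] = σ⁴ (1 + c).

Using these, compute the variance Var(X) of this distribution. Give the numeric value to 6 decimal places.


m_1 = E[X] = σ² = 2, so m_1² = 4.
m_2 = E[X²] = σ⁴ (1 + c) = 4 · (1 + 0.500000) = 4 · 1.500000 = 6.000000.
(Note m_2 − m_1² simplifies to c · σ⁴ = 0.500000 · 4.)

Var(X) = m_2 − m_1² = 6.000000 − 4 = 2.000000.


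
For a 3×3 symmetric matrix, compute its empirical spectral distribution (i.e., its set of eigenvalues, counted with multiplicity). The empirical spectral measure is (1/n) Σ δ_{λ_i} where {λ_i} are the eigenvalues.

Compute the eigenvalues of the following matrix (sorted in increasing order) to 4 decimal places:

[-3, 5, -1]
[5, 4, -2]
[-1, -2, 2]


Since M is real symmetric, all three eigenvalues are real; they are the roots of det(λI − M) = λ³ − (tr M) λ² + s λ − det M, where s is the sum of the principal 2×2 minors.
tr M = -3 + 4 + 2 = 3.
s = ((-3)·4 − 5²) + ((-3)·2 − (-1)²) + (4·2 − (-2)²) = -37 + (-7) + 4 = -40.
det M (expand along row 1) = (-3)·4 − 5·8 + (-1)·(-6) = -46.
Characteristic polynomial: λ³ − 3λ² − 40λ + 46 = 0.
Substitute λ = y + (tr M)/3 = y + 1.000000 to remove the quadratic term: y³ + p·y + q = 0 with p = s − (tr M)²/3 = -43.000000 and q = −2(tr M)³/27 + (tr M)·s/3 − det M = 4.000000.
Three real roots ⇒ use the trigonometric (Viète) form: r = 2√(−p/3) = 7.571878, φ = arccos(3q/(p·r)) = arccos(-0.036856) = 1.607661 rad.
y_k = r·cos(φ/3 − 2πk/3) for k = 0, 1, 2 gives y = 6.510422, 0.093042, -6.603464.
λ_k = y_k + 1.000000 gives λ = 7.5104, 1.0930, -5.6035 (check: the sum is 3.0000 = tr M).

Eigenvalues sorted in increasing order: [-5.6035, 1.0930, 7.5104].


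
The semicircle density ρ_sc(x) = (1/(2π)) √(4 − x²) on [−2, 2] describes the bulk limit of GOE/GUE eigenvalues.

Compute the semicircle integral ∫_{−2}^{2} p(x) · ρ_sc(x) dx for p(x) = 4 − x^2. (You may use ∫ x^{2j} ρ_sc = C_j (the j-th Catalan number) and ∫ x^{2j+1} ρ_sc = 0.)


Write p(x) = Σ a_i x^i, split into monomials and integrate each against ρ_sc separately.
Using ∫ x^{2j} ρ_sc = C_j = (1/(j+1)) C(2j, j) (Catalan numbers) and ∫ x^{2j+1} ρ_sc = 0 (odd monomials vanish by symmetry):
  i = 0 (even): a_0 · C_{0} = 4 · 1 = 4
  i = 2 (even): a_2 · C_{1} = -1 · 1 = -1

Summing the contributions: ∫_{−2}^{2} p(x) ρ_sc(x) dx = 4 + (-1) = 3.


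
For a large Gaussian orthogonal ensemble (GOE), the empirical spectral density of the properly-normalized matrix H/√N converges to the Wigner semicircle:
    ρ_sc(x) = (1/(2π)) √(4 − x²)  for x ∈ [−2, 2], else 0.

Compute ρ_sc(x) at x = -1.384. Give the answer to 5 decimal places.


ρ_sc(x) = (1/(2π)) √(4 − x²). With x = -1.384:
  4 − x² = 4 − (-1.384)² = 4 − 1.915456 = 2.084544.
  √(4 − x²) = 1.443795.
  1/(2π) = 0.159155.
  ρ_sc(-1.384) = 0.159155 · 1.443795 = 0.229787.

Rounded to 5 decimal places: ρ_sc(-1.384) ≈ 0.22979.


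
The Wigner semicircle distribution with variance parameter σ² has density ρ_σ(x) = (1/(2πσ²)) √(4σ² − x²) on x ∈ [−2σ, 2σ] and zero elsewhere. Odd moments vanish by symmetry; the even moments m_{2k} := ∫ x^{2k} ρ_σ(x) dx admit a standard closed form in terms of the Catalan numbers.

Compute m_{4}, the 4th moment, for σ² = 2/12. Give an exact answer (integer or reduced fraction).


By the scaled semicircle moment identity, m_{2k} = σ^{2k} · C_k with k = 2.
C_2 = (1/(k+1)) · C(2k, k) = (1/3) · C(4, 2) = (1/3) · 6 = 2.
σ^{2k} = (σ²)^k = (2/12)^2 = 1/36.

Therefore m_{4} = σ^{4} · C_2 = (1/36) · 2 = 1/18.


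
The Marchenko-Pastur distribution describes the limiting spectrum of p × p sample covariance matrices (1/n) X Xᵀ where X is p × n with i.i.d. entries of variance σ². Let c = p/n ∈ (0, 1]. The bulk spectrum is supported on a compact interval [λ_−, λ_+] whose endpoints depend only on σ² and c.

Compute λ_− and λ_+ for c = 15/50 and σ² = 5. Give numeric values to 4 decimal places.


c = 15/50 = 0.300000; √c = 0.547723.
λ_− = σ² (1 − √c)² = 5 · (1 − 0.547723)² = 5 · (0.452277)² = 1.022774.
λ_+ = σ² (1 + √c)² = 5 · (1 + 0.547723)² = 5 · (1.547723)² = 11.977226.

Rounded to 4 decimal places: λ_− ≈ 1.0228, λ_+ ≈ 11.9772.


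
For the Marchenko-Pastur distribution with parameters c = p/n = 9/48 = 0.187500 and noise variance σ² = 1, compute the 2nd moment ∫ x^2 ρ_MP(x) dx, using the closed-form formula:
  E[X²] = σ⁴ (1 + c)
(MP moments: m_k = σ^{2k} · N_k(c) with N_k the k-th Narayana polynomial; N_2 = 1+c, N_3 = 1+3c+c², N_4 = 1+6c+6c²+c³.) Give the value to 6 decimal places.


E[X²] = σ⁴ (1 + c) (second MP moment). With σ² = 1 (so σ⁴ = 1) and c = 9/48 = 0.187500: E[X²] = 1 · (1 + 0.187500) = 1 · 1.187500.

So E[X^2] = 1.187500.


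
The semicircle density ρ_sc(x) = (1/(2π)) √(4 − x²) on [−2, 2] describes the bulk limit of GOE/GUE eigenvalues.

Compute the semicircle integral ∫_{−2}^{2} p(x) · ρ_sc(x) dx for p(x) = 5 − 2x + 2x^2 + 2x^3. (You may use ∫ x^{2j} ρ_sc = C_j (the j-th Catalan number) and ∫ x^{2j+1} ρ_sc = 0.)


Write p(x) = Σ a_i x^i, split into monomials and integrate each against ρ_sc separately.
Using ∫ x^{2j} ρ_sc = C_j = (1/(j+1)) C(2j, j) (Catalan numbers) and ∫ x^{2j+1} ρ_sc = 0 (odd monomials vanish by symmetry):
  i = 0 (even): a_0 · C_{0} = 5 · 1 = 5
  i = 1 (odd): ∫ x^1 ρ_sc = 0 (vanishes)
  i = 2 (even): a_2 · C_{1} = 2 · 1 = 2
  i = 3 (odd): ∫ x^3 ρ_sc = 0 (vanishes)

Summing the contributions: ∫_{−2}^{2} p(x) ρ_sc(x) dx = 5 + 2 = 7.


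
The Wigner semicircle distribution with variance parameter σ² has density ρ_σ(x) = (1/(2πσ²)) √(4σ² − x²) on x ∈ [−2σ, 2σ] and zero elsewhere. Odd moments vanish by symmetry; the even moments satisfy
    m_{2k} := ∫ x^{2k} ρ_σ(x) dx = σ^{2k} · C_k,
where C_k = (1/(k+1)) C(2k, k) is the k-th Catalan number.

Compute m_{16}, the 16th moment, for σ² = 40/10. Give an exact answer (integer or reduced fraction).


By the scaled semicircle moment identity, m_{2k} = σ^{2k} · C_k with k = 8.
C_8 = (1/(k+1)) · C(2k, k) = (1/9) · C(16, 8) = (1/9) · 12870 = 1430.
σ^{2k} = (σ²)^k = (40/10)^8 = 65536.

Therefore m_{16} = σ^{16} · C_8 = 65536 · 1430 = 93716480.


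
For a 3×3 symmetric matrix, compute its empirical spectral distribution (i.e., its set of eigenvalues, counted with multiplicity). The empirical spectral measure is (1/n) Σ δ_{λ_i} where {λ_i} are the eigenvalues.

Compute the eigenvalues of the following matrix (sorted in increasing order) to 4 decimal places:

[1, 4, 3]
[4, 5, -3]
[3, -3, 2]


Since M is real symmetric, all three eigenvalues are real; they are the roots of det(λI − M) = λ³ − (tr M) λ² + s λ − det M, where s is the sum of the principal 2×2 minors.
tr M = 1 + 5 + 2 = 8.
s = (1·5 − 4²) + (1·2 − 3²) + (5·2 − (-3)²) = -11 + (-7) + 1 = -17.
det M (expand along row 1) = 1·1 − 4·17 + 3·(-27) = -148.
Characteristic polynomial: λ³ − 8λ² − 17λ + 148 = 0.
Substitute λ = y + (tr M)/3 = y + 2.666667 to remove the quadratic term: y³ + p·y + q = 0 with p = s − (tr M)²/3 = -38.333333 and q = −2(tr M)³/27 + (tr M)·s/3 − det M = 64.740741.
Three real roots ⇒ use the trigonometric (Viète) form: r = 2√(−p/3) = 7.149204, φ = arccos(3q/(p·r)) = arccos(-0.708704) = 2.358455 rad.
y_k = r·cos(φ/3 − 2πk/3) for k = 0, 1, 2 gives y = 5.051439, 1.855554, -6.906993.
λ_k = y_k + 2.666667 gives λ = 7.7181, 4.5222, -4.2403 (check: the sum is 8.0000 = tr M).

Eigenvalues sorted in increasing order: [-4.2403, 4.5222, 7.7181].


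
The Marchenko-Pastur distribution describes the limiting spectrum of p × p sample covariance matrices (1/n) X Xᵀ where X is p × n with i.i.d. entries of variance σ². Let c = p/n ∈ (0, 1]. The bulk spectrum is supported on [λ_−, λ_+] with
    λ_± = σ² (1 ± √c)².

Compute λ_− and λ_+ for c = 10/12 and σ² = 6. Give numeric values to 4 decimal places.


c = 10/12 = 0.833333; √c = 0.912871.
λ_− = σ² (1 − √c)² = 6 · (1 − 0.912871)² = 6 · (0.087129)² = 0.045549.
λ_+ = σ² (1 + √c)² = 6 · (1 + 0.912871)² = 6 · (1.912871)² = 21.954451.

Rounded to 4 decimal places: λ_− ≈ 0.0455, λ_+ ≈ 21.9545.


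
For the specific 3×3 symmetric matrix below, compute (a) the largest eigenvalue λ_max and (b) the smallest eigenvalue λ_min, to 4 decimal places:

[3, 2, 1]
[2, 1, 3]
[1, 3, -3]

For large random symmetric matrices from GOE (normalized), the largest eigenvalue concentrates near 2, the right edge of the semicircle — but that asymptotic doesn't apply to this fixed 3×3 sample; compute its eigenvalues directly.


Since M is real symmetric, all three eigenvalues are real; they are the roots of det(λI − M) = λ³ − (tr M) λ² + s λ − det M, where s is the sum of the principal 2×2 minors.
tr M = 3 + 1 + (-3) = 1.
s = (3·1 − 2²) + (3·(-3) − 1²) + (1·(-3) − 3²) = -1 + (-10) + (-12) = -23.
det M (expand along row 1) = 3·(-12) − 2·(-9) + 1·5 = -13.
Characteristic polynomial: λ³ − λ² − 23λ + 13 = 0.
Substitute λ = y + (tr M)/3 = y + 0.333333 to remove the quadratic term: y³ + p·y + q = 0 with p = s − (tr M)²/3 = -23.333333 and q = −2(tr M)³/27 + (tr M)·s/3 − det M = 5.259259.
Three real roots ⇒ use the trigonometric (Viète) form: r = 2√(−p/3) = 5.577734, φ = arccos(3q/(p·r)) = arccos(-0.121230) = 1.692326 rad.
y_k = r·cos(φ/3 − 2πk/3) for k = 0, 1, 2 gives y = 4.713551, 0.225891, -4.939441.
λ_k = y_k + 0.333333 gives λ = 5.0469, 0.5592, -4.6061 (check: the sum is 1.0000 = tr M).

Hence λ_max = 5.0469 and λ_min = -4.6061.


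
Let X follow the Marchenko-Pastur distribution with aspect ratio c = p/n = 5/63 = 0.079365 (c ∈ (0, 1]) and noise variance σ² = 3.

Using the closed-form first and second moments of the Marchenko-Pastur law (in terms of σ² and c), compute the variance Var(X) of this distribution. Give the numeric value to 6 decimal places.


Recall the MP moments m_1 = E[X] = σ² and m_2 = E[X²] = σ⁴ (1 + c).
m_1 = E[X] = σ² = 3, so m_1² = 9.
m_2 = E[X²] = σ⁴ (1 + c) = 9 · (1 + 0.079365) = 9 · 1.079365 = 9.714286.
(Note m_2 − m_1² simplifies to c · σ⁴ = 0.079365 · 9.)

Var(X) = m_2 − m_1² = 9.714286 − 9 = 0.714286.


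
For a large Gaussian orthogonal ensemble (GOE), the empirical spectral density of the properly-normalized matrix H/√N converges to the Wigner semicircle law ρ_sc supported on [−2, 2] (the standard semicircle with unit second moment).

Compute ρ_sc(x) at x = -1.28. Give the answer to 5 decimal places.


ρ_sc(x) = (1/(2π)) √(4 − x²). With x = -1.28:
  4 − x² = 4 − (-1.28)² = 4 − 1.638400 = 2.361600.
  √(4 − x²) = 1.536750.
  1/(2π) = 0.159155.
  ρ_sc(-1.28) = 0.159155 · 1.536750 = 0.244581.

Rounded to 5 decimal places: ρ_sc(-1.28) ≈ 0.24458.


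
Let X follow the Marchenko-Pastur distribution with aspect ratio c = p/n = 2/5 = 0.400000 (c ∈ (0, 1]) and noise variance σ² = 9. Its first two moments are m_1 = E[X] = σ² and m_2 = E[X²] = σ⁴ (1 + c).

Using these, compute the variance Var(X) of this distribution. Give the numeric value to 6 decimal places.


m_1 = E[X] = σ² = 9, so m_1² = 81.
m_2 = E[X²] = σ⁴ (1 + c) = 81 · (1 + 0.400000) = 81 · 1.400000 = 113.400000.
(Note m_2 − m_1² simplifies to c · σ⁴ = 0.400000 · 81.)

Var(X) = m_2 − m_1² = 113.400000 − 81 = 32.400000.


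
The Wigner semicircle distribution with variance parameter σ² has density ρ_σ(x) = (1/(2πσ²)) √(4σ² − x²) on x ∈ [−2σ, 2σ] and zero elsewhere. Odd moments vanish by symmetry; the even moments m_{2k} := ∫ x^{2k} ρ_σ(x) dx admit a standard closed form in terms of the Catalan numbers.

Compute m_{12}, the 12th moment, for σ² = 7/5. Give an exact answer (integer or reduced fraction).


By the scaled semicircle moment identity, m_{2k} = σ^{2k} · C_k with k = 6.
C_6 = (1/(k+1)) · C(2k, k) = (1/7) · C(12, 6) = (1/7) · 924 = 132.
σ^{2k} = (σ²)^k = (7/5)^6 = 117649/15625.

Therefore m_{12} = σ^{12} · C_6 = (117649/15625) · 132 = 15529668/15625.


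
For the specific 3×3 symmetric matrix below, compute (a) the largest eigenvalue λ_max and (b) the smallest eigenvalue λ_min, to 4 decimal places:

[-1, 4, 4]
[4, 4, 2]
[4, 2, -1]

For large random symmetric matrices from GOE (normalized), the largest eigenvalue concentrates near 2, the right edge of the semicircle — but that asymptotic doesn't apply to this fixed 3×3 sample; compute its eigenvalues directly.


Since M is real symmetric, all three eigenvalues are real; they are the roots of det(λI − M) = λ³ − (tr M) λ² + s λ − det M, where s is the sum of the principal 2×2 minors.
tr M = -1 + 4 + (-1) = 2.
s = ((-1)·4 − 4²) + ((-1)·(-1) − 4²) + (4·(-1) − 2²) = -20 + (-15) + (-8) = -43.
det M (expand along row 1) = (-1)·(-8) − 4·(-12) + 4·(-8) = 24.
Characteristic polynomial: λ³ − 2λ² − 43λ − 24 = 0.
Substitute λ = y + (tr M)/3 = y + 0.666667 to remove the quadratic term: y³ + p·y + q = 0 with p = s − (tr M)²/3 = -44.333333 and q = −2(tr M)³/27 + (tr M)·s/3 − det M = -53.259259.
Three real roots ⇒ use the trigonometric (Viète) form: r = 2√(−p/3) = 7.688375, φ = arccos(3q/(p·r)) = arccos(0.468761) = 1.082909 rad.
y_k = r·cos(φ/3 − 2πk/3) for k = 0, 1, 2 gives y = 7.192896, -1.244850, -5.948047.
λ_k = y_k + 0.666667 gives λ = 7.8596, -0.5782, -5.2814 (check: the sum is 2.0000 = tr M).

Hence λ_max = 7.8596 and λ_min = -5.2814.
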